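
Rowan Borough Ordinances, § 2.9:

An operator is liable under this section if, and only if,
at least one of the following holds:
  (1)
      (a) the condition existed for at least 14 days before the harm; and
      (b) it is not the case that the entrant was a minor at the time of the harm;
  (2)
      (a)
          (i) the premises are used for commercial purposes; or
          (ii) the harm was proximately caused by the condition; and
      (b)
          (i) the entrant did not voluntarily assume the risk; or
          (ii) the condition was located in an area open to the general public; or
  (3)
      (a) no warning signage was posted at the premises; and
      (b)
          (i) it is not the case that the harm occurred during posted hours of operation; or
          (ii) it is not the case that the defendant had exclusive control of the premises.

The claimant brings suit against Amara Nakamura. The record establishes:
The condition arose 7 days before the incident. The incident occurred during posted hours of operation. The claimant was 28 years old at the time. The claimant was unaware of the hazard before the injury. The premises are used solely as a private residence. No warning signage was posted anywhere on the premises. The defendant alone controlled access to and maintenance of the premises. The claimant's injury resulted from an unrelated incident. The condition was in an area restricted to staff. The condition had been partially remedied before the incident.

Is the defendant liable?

No — not liable.

(a) condition ≥14 days old — not met.
(b) not (entrant a minor) — met.
(1) = F AND T = false.
(i) commercial use — fails.
(ii) proximate cause — fails.
(a): F OR F → false.
(i) no assumed risk — satisfied.
(ii) public area — fails.
(b): T OR F → true.
So (2) is not satisfied (F AND T).
(a) no signage posted — satisfied.
(i) not (during posted hours) — fails.
(ii) not (exclusive control) — not satisfied.
(b) = F OR F = false.
So (3) is not satisfied (T AND F).
Overall = F OR F OR F = false.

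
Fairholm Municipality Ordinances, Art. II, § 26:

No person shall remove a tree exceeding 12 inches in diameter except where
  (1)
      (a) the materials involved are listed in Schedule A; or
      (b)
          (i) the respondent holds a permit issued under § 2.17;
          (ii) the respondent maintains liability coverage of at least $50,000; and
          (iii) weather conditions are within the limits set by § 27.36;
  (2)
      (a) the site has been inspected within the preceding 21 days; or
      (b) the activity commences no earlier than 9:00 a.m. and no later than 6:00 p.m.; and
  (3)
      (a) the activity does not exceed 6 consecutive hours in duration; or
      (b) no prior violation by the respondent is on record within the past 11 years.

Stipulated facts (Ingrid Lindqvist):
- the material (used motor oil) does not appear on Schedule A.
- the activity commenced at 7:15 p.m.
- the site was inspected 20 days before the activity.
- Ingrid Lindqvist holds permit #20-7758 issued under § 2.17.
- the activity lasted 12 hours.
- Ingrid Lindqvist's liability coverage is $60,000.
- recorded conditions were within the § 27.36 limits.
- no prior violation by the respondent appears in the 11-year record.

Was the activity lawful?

(a) Schedule A material — not satisfied.
(i) holds permit — met.
(ii) coverage ≥ $50,000 — met.
(iii) weather ok — holds.
(b): T AND T AND T → true.
So (1) is satisfied (F OR T).
(a) site inspected — met.
(b) start within hours — not satisfied.
(2): T OR F → true.
(a) ≤ 6 hrs duration — fails.
(b) no prior violation — holds.
(3): F OR T → true.
Overall = T AND T AND T = true.

Yes — lawful.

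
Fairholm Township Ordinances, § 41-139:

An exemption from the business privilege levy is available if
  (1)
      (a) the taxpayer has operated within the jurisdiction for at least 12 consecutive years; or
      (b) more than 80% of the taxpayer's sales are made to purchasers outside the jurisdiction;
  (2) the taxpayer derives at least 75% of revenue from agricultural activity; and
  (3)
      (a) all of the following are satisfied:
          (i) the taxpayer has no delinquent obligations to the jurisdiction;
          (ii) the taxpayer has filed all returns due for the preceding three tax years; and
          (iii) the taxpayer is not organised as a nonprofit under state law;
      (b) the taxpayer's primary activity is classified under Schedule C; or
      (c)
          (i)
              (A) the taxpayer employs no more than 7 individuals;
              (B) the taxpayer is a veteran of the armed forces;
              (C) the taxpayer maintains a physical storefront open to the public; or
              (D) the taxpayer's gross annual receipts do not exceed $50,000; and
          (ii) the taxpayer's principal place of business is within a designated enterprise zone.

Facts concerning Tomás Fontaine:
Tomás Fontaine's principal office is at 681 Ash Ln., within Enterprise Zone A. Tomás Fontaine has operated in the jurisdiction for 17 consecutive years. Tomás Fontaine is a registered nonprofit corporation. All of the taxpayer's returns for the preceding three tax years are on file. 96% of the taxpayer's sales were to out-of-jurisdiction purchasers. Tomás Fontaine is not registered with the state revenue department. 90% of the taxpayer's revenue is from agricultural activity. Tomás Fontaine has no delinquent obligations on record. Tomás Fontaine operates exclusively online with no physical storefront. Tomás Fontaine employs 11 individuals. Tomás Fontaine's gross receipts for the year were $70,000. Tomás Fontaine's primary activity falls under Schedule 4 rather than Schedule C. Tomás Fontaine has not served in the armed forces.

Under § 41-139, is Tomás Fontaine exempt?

(a) ≥ 12 yrs in jurisdiction — holds.
(b) >80% out-of-jur. sales — met.
(1) = T OR T = true.
(2) ≥75% agricultural — holds.
(i) no delinquency — satisfied.
(ii) returns current — met.
(iii) not (nonprofit) — not met.
So (a) is not satisfied (T AND T AND F).
(b) Schedule C activity — not met.
(A) ≤ 7 employees — fails.
(B) veteran — not met.
(C) has storefront — not met.
(D) receipts ≤ $50,000 — not met.
(i): F OR F OR F OR F → false.
(ii) in enterprise zone — holds.
(c) = F AND T = false.
(3): F OR F OR F → false.
So Overall is not satisfied (T AND T AND F).

No — not exempt.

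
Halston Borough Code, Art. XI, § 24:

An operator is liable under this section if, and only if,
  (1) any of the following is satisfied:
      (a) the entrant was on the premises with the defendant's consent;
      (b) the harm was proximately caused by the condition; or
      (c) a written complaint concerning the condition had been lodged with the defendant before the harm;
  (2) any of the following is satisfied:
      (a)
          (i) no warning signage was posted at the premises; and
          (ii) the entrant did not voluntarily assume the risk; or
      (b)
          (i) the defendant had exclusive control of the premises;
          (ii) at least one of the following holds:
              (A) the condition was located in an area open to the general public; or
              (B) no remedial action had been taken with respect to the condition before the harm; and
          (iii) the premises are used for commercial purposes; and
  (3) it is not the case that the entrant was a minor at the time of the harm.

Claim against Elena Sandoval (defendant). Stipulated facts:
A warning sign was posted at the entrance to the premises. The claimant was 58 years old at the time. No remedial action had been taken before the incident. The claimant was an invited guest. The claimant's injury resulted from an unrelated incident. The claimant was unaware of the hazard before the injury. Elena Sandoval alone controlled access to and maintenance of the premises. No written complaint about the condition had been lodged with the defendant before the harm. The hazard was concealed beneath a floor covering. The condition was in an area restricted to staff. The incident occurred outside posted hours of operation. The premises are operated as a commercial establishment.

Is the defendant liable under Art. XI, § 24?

(a) consent to enter — satisfied.
(b) proximate cause — not satisfied.
(c) complaint lodged — not met.
(1) = T OR F OR F = true.
(i) no signage posted — not met.
(ii) no assumed risk — holds.
So (a) is not satisfied (F AND T).
(i) exclusive control — satisfied.
(A) public area — fails.
(B) no remedial action — met.
So (ii) is satisfied (F OR T).
(iii) commercial use — holds.
(b): T AND T AND T → true.
So (2) is satisfied (F OR T).
(3) not (entrant a minor) — met.
So Overall is satisfied (T AND T AND T).

Yes — liable.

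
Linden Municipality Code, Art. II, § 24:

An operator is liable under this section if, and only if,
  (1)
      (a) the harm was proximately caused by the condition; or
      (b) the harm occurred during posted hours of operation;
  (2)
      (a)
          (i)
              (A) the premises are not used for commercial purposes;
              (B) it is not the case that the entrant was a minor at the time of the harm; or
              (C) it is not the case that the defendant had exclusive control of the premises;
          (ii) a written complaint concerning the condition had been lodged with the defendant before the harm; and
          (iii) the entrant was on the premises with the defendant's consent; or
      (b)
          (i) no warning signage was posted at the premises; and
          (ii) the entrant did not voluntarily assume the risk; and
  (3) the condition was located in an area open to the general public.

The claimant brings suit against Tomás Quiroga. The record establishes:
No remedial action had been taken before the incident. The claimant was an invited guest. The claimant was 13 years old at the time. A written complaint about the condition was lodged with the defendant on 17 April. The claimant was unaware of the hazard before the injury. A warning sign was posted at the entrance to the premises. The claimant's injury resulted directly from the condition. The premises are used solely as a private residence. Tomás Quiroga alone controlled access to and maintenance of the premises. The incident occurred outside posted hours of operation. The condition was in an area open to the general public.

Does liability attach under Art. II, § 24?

(a) proximate cause — holds.
(b) during posted hours — not met.
So (1) is satisfied (T OR F).
(A) not (commercial use) — met.
(B) not (entrant a minor) — not met.
(C) not (exclusive control) — not met.
So (i) is satisfied (T OR F OR F).
(ii) complaint lodged — holds.
(iii) consent to enter — met.
So (a) is satisfied (T AND T AND T).
(i) no signage posted — not met.
(ii) no assumed risk — satisfied.
(b) = F AND T = false.
(2): T OR F → true.
(3) public area — satisfied.
Overall: T AND T AND T → true.

Yes — liable.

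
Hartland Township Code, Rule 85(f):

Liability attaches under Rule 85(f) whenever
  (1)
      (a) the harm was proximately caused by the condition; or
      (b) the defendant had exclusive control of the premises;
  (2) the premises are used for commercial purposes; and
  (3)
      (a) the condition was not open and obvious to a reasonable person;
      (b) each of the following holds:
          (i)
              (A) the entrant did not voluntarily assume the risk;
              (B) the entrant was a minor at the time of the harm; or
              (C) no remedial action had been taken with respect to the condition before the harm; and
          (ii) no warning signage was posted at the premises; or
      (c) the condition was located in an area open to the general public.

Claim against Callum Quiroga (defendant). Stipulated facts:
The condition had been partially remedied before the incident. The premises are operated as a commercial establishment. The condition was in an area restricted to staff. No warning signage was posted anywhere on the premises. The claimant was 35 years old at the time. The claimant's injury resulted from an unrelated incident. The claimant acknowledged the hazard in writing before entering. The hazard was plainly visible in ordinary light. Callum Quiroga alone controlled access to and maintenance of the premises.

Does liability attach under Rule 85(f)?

(a) proximate cause — not satisfied.
(b) exclusive control — met.
So (1) is satisfied (F OR T).
(2) commercial use — met.
(a) not open/obvious — not met.
(A) no assumed risk — not met.
(B) entrant a minor — not met.
(C) no remedial action — not satisfied.
(i) = F OR F OR F = false.
(ii) no signage posted — satisfied.
(b): F AND T → false.
(c) public area — fails.
So (3) is not satisfied (F OR F OR F).
So Overall is not satisfied (T AND T AND F).

No — not liable.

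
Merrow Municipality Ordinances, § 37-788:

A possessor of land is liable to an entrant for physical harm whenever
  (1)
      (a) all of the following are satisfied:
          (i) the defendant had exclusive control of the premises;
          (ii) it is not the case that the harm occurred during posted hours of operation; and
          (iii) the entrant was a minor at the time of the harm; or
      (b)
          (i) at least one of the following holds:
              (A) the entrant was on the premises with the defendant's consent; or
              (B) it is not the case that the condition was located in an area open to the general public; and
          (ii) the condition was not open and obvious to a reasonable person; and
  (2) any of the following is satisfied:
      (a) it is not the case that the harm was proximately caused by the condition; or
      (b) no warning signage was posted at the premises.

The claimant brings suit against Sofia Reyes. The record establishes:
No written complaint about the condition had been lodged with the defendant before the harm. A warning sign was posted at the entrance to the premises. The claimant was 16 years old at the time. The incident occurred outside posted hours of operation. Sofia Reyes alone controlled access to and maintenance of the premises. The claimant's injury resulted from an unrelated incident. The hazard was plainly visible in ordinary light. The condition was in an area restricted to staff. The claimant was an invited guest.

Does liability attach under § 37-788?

(i) exclusive control — satisfied.
(ii) not (during posted hours) — met.
(iii) entrant a minor — holds.
(a) = T AND T AND T = true.
(A) consent to enter — met.
(B) not (public area) — met.
(i): T OR T → true.
(ii) not open/obvious — fails.
(b): T AND F → false.
So (1) is satisfied (T OR F).
(a) not (proximate cause) — satisfied.
(b) no signage posted — fails.
(2) = T OR F = true.
So Overall is satisfied (T AND T).

Yes — liable.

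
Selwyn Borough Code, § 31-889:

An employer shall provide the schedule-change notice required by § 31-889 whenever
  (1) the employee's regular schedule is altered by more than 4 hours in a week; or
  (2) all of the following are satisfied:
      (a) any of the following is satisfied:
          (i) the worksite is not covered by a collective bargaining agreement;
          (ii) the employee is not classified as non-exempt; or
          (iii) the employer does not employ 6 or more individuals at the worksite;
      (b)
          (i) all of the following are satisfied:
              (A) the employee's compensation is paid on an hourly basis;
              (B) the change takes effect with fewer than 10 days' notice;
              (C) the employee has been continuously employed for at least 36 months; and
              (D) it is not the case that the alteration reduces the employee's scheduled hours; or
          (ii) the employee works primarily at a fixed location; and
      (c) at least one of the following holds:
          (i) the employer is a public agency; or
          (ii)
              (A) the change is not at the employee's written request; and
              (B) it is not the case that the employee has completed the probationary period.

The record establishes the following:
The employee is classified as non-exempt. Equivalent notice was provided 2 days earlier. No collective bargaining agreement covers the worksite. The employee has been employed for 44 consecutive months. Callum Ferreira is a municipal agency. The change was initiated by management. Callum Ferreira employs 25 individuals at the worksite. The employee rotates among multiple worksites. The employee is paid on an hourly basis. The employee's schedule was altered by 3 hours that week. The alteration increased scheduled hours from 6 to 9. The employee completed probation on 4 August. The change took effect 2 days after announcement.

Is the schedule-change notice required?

Yes — required.

(1) schedule shift > 4h — not met.
(i) no CBA — satisfied.
(ii) not (non-exempt) — not satisfied.
(iii) not (≥ 6 at site) — not met.
(a) = T OR F OR F = true.
(A) hourly-paid — holds.
(B) < 10 days' notice — holds.
(C) tenure ≥ 36 mo. — holds.
(D) not (hours reduced) — satisfied.
So (i) is satisfied (T AND T AND T AND T).
(ii) fixed location — not satisfied.
(b) = T OR F = true.
(i) public agency — holds.
(A) not employee-requested — satisfied.
(B) not (past probation) — fails.
(ii): T AND F → false.
So (c) is satisfied (T OR F).
(2): T AND T AND T → true.
Overall: F OR T → true.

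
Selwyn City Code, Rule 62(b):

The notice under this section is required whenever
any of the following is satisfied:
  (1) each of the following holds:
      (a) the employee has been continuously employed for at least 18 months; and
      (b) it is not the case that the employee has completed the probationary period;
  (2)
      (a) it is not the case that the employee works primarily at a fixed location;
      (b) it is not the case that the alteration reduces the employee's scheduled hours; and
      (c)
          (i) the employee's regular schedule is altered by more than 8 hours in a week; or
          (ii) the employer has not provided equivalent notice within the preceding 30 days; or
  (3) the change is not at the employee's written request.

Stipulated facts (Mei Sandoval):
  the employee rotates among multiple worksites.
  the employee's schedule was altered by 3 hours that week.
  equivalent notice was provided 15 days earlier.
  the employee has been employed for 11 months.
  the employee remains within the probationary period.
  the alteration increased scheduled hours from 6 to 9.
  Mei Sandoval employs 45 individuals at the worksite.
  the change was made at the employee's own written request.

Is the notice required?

No — not required.

(a) tenure ≥ 18 mo. — not met.
(b) not (past probation) — met.
(1) = F AND T = false.
(a) not (fixed location) — holds.
(b) not (hours reduced) — met.
(i) schedule shift > 8h — not satisfied.
(ii) no recent notice — fails.
(c): F OR F → false.
So (2) is not satisfied (T AND T AND F).
(3) not employee-requested — not met.
Overall = F OR F OR F = false.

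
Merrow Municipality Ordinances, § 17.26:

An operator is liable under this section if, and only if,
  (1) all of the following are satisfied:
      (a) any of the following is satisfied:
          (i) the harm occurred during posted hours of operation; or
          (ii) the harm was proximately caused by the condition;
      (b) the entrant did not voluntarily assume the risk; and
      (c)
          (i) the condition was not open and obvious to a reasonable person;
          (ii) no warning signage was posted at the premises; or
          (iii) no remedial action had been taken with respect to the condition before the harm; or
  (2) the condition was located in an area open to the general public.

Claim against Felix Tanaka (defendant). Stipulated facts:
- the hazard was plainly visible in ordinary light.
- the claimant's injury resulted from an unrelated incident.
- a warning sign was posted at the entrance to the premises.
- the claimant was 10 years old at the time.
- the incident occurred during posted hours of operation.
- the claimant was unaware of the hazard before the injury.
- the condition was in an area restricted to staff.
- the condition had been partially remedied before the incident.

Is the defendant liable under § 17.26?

(i) during posted hours — satisfied.
(ii) proximate cause — not met.
(a): T OR F → true.
(b) no assumed risk — satisfied.
(i) not open/obvious — not satisfied.
(ii) no signage posted — fails.
(iii) no remedial action — not met.
(c) = F OR F OR F = false.
(1) = T AND T AND F = false.
(2) public area — not met.
Overall = F OR F = false.

No — not liable.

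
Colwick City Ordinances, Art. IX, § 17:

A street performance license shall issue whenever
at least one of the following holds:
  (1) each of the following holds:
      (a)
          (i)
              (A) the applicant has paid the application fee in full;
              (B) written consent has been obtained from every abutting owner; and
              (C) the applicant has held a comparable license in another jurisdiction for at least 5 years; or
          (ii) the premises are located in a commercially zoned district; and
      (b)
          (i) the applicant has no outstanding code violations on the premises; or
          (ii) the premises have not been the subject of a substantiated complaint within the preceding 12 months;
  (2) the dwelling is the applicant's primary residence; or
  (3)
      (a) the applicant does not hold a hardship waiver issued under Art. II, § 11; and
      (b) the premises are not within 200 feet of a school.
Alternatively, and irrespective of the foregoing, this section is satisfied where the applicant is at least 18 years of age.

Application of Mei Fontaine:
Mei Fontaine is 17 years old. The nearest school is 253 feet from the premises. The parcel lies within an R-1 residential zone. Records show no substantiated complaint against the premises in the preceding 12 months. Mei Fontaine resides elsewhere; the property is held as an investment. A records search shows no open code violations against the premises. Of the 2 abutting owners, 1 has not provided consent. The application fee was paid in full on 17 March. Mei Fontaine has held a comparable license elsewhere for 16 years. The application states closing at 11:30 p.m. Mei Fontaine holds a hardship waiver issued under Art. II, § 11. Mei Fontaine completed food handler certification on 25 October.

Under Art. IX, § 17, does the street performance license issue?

(A) fee paid — holds.
(B) all abutters consent — fails.
(C) prior license ≥ 5 yr — satisfied.
So (i) is not satisfied (T AND F AND T).
(ii) commercially zoned — fails.
So (a) is not satisfied (F OR F).
(i) no code violations — holds.
(ii) no complaint in 12 mo. — holds.
(b) = T OR T = true.
(1) = F AND T = false.
(2) primary residence — fails.
(a) not (hardship waiver) — not met.
(b) ≥200 ft from school — holds.
So (3) is not satisfied (F AND T).
Overall: F OR F OR F → false.
Exception (age ≥ 18) — not satisfied.
Result: main false OR exception false → false.

No — denied.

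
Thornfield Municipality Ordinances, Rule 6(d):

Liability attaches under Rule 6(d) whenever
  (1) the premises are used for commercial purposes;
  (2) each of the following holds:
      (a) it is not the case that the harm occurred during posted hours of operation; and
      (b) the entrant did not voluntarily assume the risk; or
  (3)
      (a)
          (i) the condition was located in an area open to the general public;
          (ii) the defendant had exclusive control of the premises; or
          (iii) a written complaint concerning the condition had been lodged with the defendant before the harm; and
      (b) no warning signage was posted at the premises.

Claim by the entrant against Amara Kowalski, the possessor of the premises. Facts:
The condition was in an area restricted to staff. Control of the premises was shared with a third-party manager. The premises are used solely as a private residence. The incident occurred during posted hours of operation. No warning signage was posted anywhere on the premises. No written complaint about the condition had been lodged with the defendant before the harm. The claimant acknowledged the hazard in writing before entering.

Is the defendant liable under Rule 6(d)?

(1) commercial use — not met.
(a) not (during posted hours) — not satisfied.
(b) no assumed risk — not met.
So (2) is not satisfied (F AND F).
(i) public area — not satisfied.
(ii) exclusive control — not satisfied.
(iii) complaint lodged — not satisfied.
So (a) is not satisfied (F OR F OR F).
(b) no signage posted — met.
So (3) is not satisfied (F AND T).
Overall: F OR F OR F → false.

No — not liable.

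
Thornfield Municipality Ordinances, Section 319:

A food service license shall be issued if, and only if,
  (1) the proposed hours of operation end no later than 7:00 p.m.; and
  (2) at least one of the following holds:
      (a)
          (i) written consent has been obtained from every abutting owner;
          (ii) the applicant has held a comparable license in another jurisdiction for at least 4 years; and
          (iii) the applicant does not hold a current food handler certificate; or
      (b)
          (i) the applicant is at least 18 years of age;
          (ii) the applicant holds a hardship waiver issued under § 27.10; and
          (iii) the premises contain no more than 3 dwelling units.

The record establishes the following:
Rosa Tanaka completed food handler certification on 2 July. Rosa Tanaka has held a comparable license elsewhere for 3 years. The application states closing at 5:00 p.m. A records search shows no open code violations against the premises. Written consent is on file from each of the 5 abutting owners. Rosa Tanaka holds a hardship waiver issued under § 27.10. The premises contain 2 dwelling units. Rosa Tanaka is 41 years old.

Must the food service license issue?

Yes — granted.

(1) closes by 7 p.m. — holds.
(i) all abutters consent — holds.
(ii) prior license ≥ 4 yr — fails.
(iii) not (food handler cert.) — not met.
(a) = T AND F AND F = false.
(i) age ≥ 18 — met.
(ii) hardship waiver — met.
(iii) ≤ 3 units — met.
(b): T AND T AND T → true.
So (2) is satisfied (F OR T).
So Overall is satisfied (T AND T).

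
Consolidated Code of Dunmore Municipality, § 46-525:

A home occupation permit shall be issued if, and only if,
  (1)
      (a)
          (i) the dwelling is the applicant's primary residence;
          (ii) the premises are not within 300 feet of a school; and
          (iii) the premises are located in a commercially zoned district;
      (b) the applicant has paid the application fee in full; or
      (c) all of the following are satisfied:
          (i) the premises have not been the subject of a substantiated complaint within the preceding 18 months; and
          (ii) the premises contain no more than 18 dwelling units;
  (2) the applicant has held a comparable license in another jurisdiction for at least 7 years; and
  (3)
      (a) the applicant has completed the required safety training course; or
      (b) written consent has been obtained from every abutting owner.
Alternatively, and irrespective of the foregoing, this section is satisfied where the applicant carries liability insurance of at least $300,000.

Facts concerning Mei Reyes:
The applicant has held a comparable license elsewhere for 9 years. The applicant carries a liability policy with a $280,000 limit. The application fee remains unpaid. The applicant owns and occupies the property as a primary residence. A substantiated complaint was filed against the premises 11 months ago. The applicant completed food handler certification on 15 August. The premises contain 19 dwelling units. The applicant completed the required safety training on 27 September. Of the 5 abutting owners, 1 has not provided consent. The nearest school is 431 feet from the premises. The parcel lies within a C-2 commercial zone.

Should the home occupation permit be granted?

Yes — granted.

(i) primary residence — satisfied.
(ii) ≥300 ft from school — met.
(iii) commercially zoned — holds.
So (a) is satisfied (T AND T AND T).
(b) fee paid — fails.
(i) no complaint in 18 mo. — not satisfied.
(ii) ≤ 18 units — fails.
(c) = F AND F = false.
(1) = T OR F OR F = true.
(2) prior license ≥ 7 yr — holds.
(a) safety training — met.
(b) all abutters consent — not met.
So (3) is satisfied (T OR F).
So Overall is satisfied (T AND T AND T).
Exception (insurance ≥ $300,000) — not satisfied.
Result: main true OR exception false → true.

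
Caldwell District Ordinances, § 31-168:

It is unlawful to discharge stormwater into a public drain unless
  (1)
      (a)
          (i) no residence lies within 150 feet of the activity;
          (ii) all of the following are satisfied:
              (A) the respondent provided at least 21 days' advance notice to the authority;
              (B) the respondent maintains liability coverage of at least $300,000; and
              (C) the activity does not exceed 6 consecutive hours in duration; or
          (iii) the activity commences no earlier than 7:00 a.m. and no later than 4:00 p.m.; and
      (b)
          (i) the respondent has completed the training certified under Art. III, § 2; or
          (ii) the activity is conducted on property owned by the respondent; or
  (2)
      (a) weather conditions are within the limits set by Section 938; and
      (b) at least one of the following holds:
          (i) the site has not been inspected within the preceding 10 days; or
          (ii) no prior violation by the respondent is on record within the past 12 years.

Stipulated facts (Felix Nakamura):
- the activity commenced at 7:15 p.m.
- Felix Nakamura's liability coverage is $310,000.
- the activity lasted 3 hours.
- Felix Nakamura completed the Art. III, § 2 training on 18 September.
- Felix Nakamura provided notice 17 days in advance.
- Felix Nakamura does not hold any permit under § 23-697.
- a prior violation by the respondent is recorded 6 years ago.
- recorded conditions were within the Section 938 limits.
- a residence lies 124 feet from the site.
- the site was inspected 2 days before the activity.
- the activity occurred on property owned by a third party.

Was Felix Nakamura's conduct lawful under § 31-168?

(i) no residence in 150 ft — not satisfied.
(A) ≥21 days' notice — not met.
(B) coverage ≥ $300,000 — satisfied.
(C) ≤ 6 hrs duration — satisfied.
(ii) = F AND T AND T = false.
(iii) start within hours — fails.
(a) = F OR F OR F = false.
(i) training certified — satisfied.
(ii) own property — fails.
(b): T OR F → true.
(1): F AND T → false.
(a) weather ok — met.
(i) not (site inspected) — not met.
(ii) no prior violation — fails.
So (b) is not satisfied (F OR F).
(2) = T AND F = false.
Overall: F OR F → false.

No — unlawful.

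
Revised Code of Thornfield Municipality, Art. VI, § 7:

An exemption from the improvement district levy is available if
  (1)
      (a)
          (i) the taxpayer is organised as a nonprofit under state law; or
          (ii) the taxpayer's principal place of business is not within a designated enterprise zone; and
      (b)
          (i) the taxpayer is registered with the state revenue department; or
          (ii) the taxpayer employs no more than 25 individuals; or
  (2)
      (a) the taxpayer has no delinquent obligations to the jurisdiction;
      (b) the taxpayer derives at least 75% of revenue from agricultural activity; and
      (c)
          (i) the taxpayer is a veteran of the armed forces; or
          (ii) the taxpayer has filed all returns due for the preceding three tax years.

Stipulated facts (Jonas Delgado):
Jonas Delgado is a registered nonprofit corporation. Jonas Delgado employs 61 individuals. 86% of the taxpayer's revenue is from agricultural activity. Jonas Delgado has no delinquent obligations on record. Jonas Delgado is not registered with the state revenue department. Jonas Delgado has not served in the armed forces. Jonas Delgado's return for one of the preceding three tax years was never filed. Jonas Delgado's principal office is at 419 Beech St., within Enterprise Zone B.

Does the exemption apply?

No — not exempt.

(i) nonprofit — holds.
(ii) not (in enterprise zone) — fails.
(a) = T OR F = true.
(i) state-registered — not satisfied.
(ii) ≤ 25 employees — fails.
(b): F OR F → false.
(1): T AND F → false.
(a) no delinquency — satisfied.
(b) ≥75% agricultural — satisfied.
(i) veteran — not met.
(ii) returns current — not met.
(c) = F OR F = false.
(2) = T AND T AND F = false.
Overall: F OR F → false.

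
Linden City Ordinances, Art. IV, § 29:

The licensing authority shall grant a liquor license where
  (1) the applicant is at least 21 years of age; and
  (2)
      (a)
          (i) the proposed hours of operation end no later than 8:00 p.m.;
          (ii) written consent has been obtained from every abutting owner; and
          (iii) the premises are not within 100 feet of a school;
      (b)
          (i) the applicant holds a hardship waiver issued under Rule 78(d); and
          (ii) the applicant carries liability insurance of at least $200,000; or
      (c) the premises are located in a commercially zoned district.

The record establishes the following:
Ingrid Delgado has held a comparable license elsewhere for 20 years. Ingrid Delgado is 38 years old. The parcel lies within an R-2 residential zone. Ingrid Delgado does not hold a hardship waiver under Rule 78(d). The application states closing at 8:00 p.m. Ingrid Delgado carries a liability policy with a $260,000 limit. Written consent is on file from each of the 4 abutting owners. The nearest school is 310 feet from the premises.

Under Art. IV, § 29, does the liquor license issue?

Yes — granted.

(1) age ≥ 21 — holds.
(i) closes by 8 p.m. — holds.
(ii) all abutters consent — holds.
(iii) ≥100 ft from school — satisfied.
(a) = T AND T AND T = true.
(i) hardship waiver — not satisfied.
(ii) insurance ≥ $200,000 — met.
So (b) is not satisfied (F AND T).
(c) commercially zoned — fails.
(2) = T OR F OR F = true.
Overall = T AND T = true.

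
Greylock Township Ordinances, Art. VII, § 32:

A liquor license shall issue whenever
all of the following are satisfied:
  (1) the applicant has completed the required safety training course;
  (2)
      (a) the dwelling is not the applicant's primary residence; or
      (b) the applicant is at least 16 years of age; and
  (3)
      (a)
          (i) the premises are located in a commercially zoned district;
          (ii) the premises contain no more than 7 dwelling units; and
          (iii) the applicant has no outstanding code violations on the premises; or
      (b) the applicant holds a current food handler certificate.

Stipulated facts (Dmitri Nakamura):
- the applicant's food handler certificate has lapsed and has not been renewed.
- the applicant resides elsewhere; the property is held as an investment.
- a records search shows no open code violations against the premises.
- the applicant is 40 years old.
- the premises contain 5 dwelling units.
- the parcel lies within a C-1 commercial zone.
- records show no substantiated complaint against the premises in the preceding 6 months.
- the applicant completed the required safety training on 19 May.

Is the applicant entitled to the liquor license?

Yes — granted.

(1) safety training — satisfied.
(a) not (primary residence) — holds.
(b) age ≥ 16 — met.
(2) = T OR T = true.
(i) commercially zoned — met.
(ii) ≤ 7 units — met.
(iii) no code violations — met.
(a) = T AND T AND T = true.
(b) food handler cert. — not met.
(3): T OR F → true.
Overall: T AND T AND T → true.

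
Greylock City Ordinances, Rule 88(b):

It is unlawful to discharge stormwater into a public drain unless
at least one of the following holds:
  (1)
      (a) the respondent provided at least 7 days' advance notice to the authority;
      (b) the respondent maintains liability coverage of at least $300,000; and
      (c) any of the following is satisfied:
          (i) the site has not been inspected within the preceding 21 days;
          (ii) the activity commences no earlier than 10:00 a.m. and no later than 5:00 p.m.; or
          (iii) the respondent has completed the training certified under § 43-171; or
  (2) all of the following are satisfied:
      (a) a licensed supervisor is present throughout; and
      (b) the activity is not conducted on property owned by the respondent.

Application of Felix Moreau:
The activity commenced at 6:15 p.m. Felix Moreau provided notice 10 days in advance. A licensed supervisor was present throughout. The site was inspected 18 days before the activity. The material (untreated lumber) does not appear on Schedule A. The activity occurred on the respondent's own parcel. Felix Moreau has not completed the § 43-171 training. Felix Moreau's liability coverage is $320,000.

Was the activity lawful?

(a) ≥7 days' notice — met.
(b) coverage ≥ $300,000 — holds.
(i) not (site inspected) — fails.
(ii) start within hours — not satisfied.
(iii) training certified — not met.
(c) = F OR F OR F = false.
So (1) is not satisfied (T AND T AND F).
(a) supervisor present — met.
(b) not (own property) — not satisfied.
(2) = T AND F = false.
Overall: F OR F → false.

No — unlawful.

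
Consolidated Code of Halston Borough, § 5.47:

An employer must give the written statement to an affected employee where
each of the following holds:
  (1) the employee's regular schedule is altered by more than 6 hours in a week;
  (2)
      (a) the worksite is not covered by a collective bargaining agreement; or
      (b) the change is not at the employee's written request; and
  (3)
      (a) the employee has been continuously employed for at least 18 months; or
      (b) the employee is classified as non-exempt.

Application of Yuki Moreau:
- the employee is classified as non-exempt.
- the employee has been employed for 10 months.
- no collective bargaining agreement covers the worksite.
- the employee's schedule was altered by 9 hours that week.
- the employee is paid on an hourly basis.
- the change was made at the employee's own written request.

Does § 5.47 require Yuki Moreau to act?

(1) schedule shift > 6h — satisfied.
(a) no CBA — holds.
(b) not employee-requested — not met.
(2): T OR F → true.
(a) tenure ≥ 18 mo. — not satisfied.
(b) non-exempt — holds.
(3) = F OR T = true.
Overall = T AND T AND T = true.

Yes — required.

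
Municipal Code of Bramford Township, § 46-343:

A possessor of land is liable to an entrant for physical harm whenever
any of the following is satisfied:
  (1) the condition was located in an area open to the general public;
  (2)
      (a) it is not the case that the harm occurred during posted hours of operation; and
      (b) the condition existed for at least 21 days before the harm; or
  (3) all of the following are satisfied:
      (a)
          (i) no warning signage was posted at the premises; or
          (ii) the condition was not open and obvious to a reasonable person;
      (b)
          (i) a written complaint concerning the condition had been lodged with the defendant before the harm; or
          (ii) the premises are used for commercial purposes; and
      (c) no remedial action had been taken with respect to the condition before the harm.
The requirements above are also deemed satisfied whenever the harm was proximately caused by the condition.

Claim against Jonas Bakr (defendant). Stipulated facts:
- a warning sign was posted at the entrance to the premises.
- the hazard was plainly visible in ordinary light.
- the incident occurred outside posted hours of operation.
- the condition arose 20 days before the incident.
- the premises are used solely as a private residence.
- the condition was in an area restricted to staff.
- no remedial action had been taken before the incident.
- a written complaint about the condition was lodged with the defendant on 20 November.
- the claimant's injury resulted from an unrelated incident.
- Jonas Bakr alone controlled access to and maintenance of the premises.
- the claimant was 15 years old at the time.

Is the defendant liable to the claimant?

No — not liable.

(1) public area — fails.
(a) not (during posted hours) — met.
(b) condition ≥21 days old — not met.
(2): T AND F → false.
(i) no signage posted — fails.
(ii) not open/obvious — not satisfied.
(a) = F OR F = false.
(i) complaint lodged — holds.
(ii) commercial use — not satisfied.
(b): T OR F → true.
(c) no remedial action — satisfied.
(3) = F AND T AND T = false.
So Overall is not satisfied (F OR F OR F).
Exception (proximate cause) — not satisfied.
Result: main false OR exception false → false.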